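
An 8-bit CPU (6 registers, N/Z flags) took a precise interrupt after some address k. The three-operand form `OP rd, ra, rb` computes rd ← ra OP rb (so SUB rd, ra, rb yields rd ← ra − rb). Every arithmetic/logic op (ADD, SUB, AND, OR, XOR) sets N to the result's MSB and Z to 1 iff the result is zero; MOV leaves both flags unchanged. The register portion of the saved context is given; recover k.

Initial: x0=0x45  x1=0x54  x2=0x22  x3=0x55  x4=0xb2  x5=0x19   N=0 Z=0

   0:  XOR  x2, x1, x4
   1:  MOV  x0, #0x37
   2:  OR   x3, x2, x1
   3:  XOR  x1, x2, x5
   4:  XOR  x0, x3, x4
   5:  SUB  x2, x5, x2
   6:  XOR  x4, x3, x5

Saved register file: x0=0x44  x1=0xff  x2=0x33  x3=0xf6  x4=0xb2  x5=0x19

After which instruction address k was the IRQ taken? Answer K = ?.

K = 5

after  0: x0=0x45 x1=0x54 x2=0xe6 x3=0x55 x4=0xb2 x5=0x19  N=1 Z=0
after  1: x0=0x37 x1=0x54 x2=0xe6 x3=0x55 x4=0xb2 x5=0x19  N=1 Z=0
after  2: x0=0x37 x1=0x54 x2=0xe6 x3=0xf6 x4=0xb2 x5=0x19  N=1 Z=0
after  3: x0=0x37 x1=0xff x2=0xe6 x3=0xf6 x4=0xb2 x5=0x19  N=1 Z=0
after  4: x0=0x44 x1=0xff x2=0xe6 x3=0xf6 x4=0xb2 x5=0x19  N=0 Z=0
after  5: x0=0x44 x1=0xff x2=0x33 x3=0xf6 x4=0xb2 x5=0x19  N=0 Z=0
-- IRQ taken; context saved, return-PC = 6 --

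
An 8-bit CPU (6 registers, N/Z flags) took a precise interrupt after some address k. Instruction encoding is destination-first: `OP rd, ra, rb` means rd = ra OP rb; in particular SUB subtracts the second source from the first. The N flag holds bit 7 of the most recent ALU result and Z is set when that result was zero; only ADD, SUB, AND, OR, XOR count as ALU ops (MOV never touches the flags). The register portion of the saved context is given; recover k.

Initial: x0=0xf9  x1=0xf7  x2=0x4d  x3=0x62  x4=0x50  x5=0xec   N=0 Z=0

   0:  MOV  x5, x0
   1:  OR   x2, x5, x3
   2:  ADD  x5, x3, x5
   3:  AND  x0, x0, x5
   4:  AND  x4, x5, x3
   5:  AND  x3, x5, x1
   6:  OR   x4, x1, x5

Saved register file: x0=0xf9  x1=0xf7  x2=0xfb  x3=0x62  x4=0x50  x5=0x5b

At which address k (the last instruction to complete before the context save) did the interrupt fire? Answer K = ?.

K = 2

after  0: x0=0xf9 x1=0xf7 x2=0x4d x3=0x62 x4=0x50 x5=0xf9  N=0 Z=0
after  1: x0=0xf9 x1=0xf7 x2=0xfb x3=0x62 x4=0x50 x5=0xf9  N=1 Z=0
after  2: x0=0xf9 x1=0xf7 x2=0xfb x3=0x62 x4=0x50 x5=0x5b  N=0 Z=0
-- IRQ taken; context saved, return-PC = 3 --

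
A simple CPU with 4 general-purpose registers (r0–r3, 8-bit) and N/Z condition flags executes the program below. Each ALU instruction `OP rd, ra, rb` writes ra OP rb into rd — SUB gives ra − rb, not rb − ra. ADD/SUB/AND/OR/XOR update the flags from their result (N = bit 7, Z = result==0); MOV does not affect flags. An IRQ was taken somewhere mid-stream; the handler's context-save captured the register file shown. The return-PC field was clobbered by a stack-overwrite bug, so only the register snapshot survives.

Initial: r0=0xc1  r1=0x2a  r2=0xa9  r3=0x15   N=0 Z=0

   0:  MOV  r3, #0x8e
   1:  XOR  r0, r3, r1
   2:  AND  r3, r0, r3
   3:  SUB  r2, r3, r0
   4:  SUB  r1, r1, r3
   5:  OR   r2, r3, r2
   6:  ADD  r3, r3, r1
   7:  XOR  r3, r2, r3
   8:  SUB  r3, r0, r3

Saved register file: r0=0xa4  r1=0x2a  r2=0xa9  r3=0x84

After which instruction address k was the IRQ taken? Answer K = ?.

K = 2

after  0: r0=0xc1 r1=0x2a r2=0xa9 r3=0x8e  N=0 Z=0
after  1: r0=0xa4 r1=0x2a r2=0xa9 r3=0x8e  N=1 Z=0
after  2: r0=0xa4 r1=0x2a r2=0xa9 r3=0x84  N=1 Z=0
-- IRQ taken; context saved, return-PC = 3 --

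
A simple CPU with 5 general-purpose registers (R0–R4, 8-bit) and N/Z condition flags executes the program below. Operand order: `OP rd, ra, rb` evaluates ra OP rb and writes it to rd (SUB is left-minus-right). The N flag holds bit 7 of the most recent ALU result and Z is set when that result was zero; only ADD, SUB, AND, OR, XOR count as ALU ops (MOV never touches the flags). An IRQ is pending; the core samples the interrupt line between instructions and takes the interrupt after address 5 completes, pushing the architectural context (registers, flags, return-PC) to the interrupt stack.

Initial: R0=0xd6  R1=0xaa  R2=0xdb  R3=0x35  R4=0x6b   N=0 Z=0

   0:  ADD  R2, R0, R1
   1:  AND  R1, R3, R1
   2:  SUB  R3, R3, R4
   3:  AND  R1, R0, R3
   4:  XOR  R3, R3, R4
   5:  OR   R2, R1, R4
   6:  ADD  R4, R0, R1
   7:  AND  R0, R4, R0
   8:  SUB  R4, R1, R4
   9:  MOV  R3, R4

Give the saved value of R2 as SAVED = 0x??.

SAVED = 0xeb

after  0: R0=0xd6 R1=0xaa R2=0x80 R3=0x35 R4=0x6b  N=1 Z=0
after  1: R0=0xd6 R1=0x20 R2=0x80 R3=0x35 R4=0x6b  N=0 Z=0
after  2: R0=0xd6 R1=0x20 R2=0x80 R3=0xca R4=0x6b  N=1 Z=0
after  3: R0=0xd6 R1=0xc2 R2=0x80 R3=0xca R4=0x6b  N=1 Z=0
after  4: R0=0xd6 R1=0xc2 R2=0x80 R3=0xa1 R4=0x6b  N=1 Z=0
after  5: R0=0xd6 R1=0xc2 R2=0xeb R3=0xa1 R4=0x6b  N=1 Z=0
-- IRQ taken; context saved, return-PC = 6 --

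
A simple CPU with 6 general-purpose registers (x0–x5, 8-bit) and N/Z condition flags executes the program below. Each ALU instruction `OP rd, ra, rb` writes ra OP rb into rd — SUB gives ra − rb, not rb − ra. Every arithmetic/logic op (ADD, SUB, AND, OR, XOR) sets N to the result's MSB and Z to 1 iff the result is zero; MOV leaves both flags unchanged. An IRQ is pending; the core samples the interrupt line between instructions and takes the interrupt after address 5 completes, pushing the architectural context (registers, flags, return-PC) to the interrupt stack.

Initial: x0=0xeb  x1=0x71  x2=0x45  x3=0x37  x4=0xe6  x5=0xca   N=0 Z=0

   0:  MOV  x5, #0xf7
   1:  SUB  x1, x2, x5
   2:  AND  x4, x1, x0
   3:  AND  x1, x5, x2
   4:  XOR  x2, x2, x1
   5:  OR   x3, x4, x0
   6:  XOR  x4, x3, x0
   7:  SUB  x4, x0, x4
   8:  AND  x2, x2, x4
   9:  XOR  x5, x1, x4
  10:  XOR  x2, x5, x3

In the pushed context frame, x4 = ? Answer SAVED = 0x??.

after  0: x0=0xeb x1=0x71 x2=0x45 x3=0x37 x4=0xe6 x5=0xf7  N=0 Z=0
after  1: x0=0xeb x1=0x4e x2=0x45 x3=0x37 x4=0xe6 x5=0xf7  N=0 Z=0
after  2: x0=0xeb x1=0x4e x2=0x45 x3=0x37 x4=0x4a x5=0xf7  N=0 Z=0
after  3: x0=0xeb x1=0x45 x2=0x45 x3=0x37 x4=0x4a x5=0xf7  N=0 Z=0
after  4: x0=0xeb x1=0x45 x2=0x00 x3=0x37 x4=0x4a x5=0xf7  N=0 Z=1
after  5: x0=0xeb x1=0x45 x2=0x00 x3=0xeb x4=0x4a x5=0xf7  N=1 Z=0
-- IRQ taken; context saved, return-PC = 6 --

SAVED = 0x4a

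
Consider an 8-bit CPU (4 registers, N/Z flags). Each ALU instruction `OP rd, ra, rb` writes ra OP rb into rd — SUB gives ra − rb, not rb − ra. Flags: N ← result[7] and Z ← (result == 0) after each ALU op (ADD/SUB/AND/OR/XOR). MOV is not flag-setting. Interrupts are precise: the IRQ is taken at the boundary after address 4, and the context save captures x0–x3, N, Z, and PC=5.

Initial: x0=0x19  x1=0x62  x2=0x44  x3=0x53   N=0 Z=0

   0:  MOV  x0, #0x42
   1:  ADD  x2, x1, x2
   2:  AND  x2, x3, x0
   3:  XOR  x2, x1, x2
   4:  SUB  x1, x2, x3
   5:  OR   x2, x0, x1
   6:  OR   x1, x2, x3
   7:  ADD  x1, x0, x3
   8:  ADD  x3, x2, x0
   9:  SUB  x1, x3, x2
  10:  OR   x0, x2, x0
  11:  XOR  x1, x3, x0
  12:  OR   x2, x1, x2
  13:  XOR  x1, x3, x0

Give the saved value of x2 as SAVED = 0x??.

after  0: x0=0x42 x1=0x62 x2=0x44 x3=0x53  N=0 Z=0
after  1: x0=0x42 x1=0x62 x2=0xa6 x3=0x53  N=1 Z=0
after  2: x0=0x42 x1=0x62 x2=0x42 x3=0x53  N=0 Z=0
after  3: x0=0x42 x1=0x62 x2=0x20 x3=0x53  N=0 Z=0
after  4: x0=0x42 x1=0xcd x2=0x20 x3=0x53  N=1 Z=0
-- IRQ taken; context saved, return-PC = 5 --

SAVED = 0x20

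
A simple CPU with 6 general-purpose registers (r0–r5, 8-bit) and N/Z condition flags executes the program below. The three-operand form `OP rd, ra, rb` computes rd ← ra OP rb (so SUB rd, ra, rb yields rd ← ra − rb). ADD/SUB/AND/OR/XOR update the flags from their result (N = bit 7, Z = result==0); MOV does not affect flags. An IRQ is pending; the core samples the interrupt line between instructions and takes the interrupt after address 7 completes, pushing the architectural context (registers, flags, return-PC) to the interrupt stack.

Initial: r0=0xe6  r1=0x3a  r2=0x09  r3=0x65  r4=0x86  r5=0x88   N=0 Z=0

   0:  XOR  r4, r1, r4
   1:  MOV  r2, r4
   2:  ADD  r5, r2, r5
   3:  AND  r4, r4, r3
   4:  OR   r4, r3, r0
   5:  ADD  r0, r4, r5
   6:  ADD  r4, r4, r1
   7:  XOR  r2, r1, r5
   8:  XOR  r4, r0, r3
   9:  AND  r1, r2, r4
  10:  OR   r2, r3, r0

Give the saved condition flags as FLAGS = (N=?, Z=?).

after  0: r0=0xe6 r1=0x3a r2=0x09 r3=0x65 r4=0xbc r5=0x88  N=1 Z=0
after  1: r0=0xe6 r1=0x3a r2=0xbc r3=0x65 r4=0xbc r5=0x88  N=1 Z=0
after  2: r0=0xe6 r1=0x3a r2=0xbc r3=0x65 r4=0xbc r5=0x44  N=0 Z=0
after  3: r0=0xe6 r1=0x3a r2=0xbc r3=0x65 r4=0x24 r5=0x44  N=0 Z=0
after  4: r0=0xe6 r1=0x3a r2=0xbc r3=0x65 r4=0xe7 r5=0x44  N=1 Z=0
after  5: r0=0x2b r1=0x3a r2=0xbc r3=0x65 r4=0xe7 r5=0x44  N=0 Z=0
after  6: r0=0x2b r1=0x3a r2=0xbc r3=0x65 r4=0x21 r5=0x44  N=0 Z=0
after  7: r0=0x2b r1=0x3a r2=0x7e r3=0x65 r4=0x21 r5=0x44  N=0 Z=0
-- IRQ taken; context saved, return-PC = 8 --

FLAGS = (N=0, Z=0)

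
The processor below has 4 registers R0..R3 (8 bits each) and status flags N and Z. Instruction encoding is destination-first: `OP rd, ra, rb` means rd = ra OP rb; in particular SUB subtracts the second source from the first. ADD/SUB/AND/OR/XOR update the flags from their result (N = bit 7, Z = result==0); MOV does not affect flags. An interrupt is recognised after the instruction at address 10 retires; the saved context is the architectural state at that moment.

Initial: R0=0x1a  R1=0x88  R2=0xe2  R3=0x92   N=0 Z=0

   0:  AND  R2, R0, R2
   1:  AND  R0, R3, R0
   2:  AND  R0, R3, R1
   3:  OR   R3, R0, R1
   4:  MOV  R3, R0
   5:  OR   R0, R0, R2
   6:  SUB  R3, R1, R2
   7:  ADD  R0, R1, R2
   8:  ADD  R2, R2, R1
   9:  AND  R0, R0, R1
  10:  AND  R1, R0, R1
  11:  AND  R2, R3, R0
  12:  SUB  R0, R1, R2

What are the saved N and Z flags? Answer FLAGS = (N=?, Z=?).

FLAGS = (N=1, Z=0)

after  0: R0=0x1a R1=0x88 R2=0x02 R3=0x92  N=0 Z=0
after  1: R0=0x12 R1=0x88 R2=0x02 R3=0x92  N=0 Z=0
after  2: R0=0x80 R1=0x88 R2=0x02 R3=0x92  N=1 Z=0
after  3: R0=0x80 R1=0x88 R2=0x02 R3=0x88  N=1 Z=0
after  4: R0=0x80 R1=0x88 R2=0x02 R3=0x80  N=1 Z=0
after  5: R0=0x82 R1=0x88 R2=0x02 R3=0x80  N=1 Z=0
after  6: R0=0x82 R1=0x88 R2=0x02 R3=0x86  N=1 Z=0
after  7: R0=0x8a R1=0x88 R2=0x02 R3=0x86  N=1 Z=0
after  8: R0=0x8a R1=0x88 R2=0x8a R3=0x86  N=1 Z=0
after  9: R0=0x88 R1=0x88 R2=0x8a R3=0x86  N=1 Z=0
after 10: R0=0x88 R1=0x88 R2=0x8a R3=0x86  N=1 Z=0
-- IRQ taken; context saved, return-PC = 11 --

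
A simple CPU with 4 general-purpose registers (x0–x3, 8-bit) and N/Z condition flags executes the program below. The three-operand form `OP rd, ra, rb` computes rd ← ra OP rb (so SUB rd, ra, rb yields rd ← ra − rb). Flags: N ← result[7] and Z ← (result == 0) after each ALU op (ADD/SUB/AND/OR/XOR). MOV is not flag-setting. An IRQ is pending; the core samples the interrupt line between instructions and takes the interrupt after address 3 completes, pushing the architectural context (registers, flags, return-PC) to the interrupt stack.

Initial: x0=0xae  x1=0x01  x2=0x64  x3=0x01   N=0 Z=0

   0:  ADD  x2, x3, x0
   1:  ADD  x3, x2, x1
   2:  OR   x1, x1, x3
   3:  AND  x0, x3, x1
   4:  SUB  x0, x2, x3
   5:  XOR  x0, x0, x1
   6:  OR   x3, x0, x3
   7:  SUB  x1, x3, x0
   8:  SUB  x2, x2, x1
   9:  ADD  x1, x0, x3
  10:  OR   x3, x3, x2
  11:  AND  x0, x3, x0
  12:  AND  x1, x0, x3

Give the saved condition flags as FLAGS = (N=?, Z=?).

after  0: x0=0xae x1=0x01 x2=0xaf x3=0x01  N=1 Z=0
after  1: x0=0xae x1=0x01 x2=0xaf x3=0xb0  N=1 Z=0
after  2: x0=0xae x1=0xb1 x2=0xaf x3=0xb0  N=1 Z=0
after  3: x0=0xb0 x1=0xb1 x2=0xaf x3=0xb0  N=1 Z=0
-- IRQ taken; context saved, return-PC = 4 --

FLAGS = (N=1, Z=0)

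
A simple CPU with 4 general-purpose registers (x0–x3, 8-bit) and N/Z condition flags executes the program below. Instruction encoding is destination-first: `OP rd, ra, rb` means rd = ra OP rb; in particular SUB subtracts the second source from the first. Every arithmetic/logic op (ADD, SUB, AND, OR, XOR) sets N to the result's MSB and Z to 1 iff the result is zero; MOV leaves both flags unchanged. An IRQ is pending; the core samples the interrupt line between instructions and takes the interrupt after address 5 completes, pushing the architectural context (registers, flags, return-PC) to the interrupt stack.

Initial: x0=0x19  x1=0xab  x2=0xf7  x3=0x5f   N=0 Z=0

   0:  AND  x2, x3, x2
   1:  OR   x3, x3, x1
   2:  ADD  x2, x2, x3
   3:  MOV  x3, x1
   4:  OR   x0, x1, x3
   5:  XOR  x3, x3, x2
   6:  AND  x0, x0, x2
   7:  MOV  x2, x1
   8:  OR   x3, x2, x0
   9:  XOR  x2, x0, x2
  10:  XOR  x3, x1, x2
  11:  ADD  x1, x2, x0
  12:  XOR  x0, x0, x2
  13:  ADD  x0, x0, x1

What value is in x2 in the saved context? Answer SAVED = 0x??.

SAVED = 0x56

after  0: x0=0x19 x1=0xab x2=0x57 x3=0x5f  N=0 Z=0
after  1: x0=0x19 x1=0xab x2=0x57 x3=0xff  N=1 Z=0
after  2: x0=0x19 x1=0xab x2=0x56 x3=0xff  N=0 Z=0
after  3: x0=0x19 x1=0xab x2=0x56 x3=0xab  N=0 Z=0
after  4: x0=0xab x1=0xab x2=0x56 x3=0xab  N=1 Z=0
after  5: x0=0xab x1=0xab x2=0x56 x3=0xfd  N=1 Z=0
-- IRQ taken; context saved, return-PC = 6 --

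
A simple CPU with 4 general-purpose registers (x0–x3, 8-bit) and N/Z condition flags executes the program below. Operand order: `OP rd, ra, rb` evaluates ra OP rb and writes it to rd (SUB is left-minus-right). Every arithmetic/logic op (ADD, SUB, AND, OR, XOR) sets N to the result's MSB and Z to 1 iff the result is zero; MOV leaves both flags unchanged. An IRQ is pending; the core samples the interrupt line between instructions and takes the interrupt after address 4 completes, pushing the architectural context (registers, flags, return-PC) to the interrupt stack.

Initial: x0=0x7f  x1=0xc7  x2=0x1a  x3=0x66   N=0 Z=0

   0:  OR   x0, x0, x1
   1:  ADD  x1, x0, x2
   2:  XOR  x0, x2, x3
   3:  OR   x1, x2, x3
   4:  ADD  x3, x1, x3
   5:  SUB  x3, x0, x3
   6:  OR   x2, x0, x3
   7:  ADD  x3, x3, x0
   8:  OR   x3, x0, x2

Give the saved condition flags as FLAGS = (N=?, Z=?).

after  0: x0=0xff x1=0xc7 x2=0x1a x3=0x66  N=1 Z=0
after  1: x0=0xff x1=0x19 x2=0x1a x3=0x66  N=0 Z=0
after  2: x0=0x7c x1=0x19 x2=0x1a x3=0x66  N=0 Z=0
after  3: x0=0x7c x1=0x7e x2=0x1a x3=0x66  N=0 Z=0
after  4: x0=0x7c x1=0x7e x2=0x1a x3=0xe4  N=1 Z=0
-- IRQ taken; context saved, return-PC = 5 --

FLAGS = (N=1, Z=0)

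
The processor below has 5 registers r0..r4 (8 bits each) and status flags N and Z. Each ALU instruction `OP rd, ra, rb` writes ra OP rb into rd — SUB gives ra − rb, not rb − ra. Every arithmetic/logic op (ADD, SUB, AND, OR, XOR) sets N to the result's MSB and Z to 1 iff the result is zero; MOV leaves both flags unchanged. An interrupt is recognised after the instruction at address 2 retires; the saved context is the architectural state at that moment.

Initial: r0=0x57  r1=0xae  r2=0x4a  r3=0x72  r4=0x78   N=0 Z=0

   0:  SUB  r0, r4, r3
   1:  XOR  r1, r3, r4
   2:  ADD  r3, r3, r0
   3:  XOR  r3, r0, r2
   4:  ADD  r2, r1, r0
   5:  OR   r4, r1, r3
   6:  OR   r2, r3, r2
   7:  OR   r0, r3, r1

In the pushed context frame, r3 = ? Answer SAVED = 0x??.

after  0: r0=0x06 r1=0xae r2=0x4a r3=0x72 r4=0x78  N=0 Z=0
after  1: r0=0x06 r1=0x0a r2=0x4a r3=0x72 r4=0x78  N=0 Z=0
after  2: r0=0x06 r1=0x0a r2=0x4a r3=0x78 r4=0x78  N=0 Z=0
-- IRQ taken; context saved, return-PC = 3 --

SAVED = 0x78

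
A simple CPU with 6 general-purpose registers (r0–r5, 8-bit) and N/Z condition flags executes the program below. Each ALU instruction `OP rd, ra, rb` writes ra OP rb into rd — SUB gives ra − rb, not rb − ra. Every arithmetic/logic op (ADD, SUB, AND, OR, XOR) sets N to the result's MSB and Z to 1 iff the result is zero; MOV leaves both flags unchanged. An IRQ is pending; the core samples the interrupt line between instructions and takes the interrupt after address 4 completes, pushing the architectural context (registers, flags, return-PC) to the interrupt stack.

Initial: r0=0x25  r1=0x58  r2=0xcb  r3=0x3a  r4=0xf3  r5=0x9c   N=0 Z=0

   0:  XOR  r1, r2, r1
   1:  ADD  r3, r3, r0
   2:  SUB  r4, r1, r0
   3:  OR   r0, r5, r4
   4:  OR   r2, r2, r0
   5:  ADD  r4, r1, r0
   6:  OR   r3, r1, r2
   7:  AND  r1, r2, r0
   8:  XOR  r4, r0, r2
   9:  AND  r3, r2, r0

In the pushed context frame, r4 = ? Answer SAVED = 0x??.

SAVED = 0x6e

after  0: r0=0x25 r1=0x93 r2=0xcb r3=0x3a r4=0xf3 r5=0x9c  N=1 Z=0
after  1: r0=0x25 r1=0x93 r2=0xcb r3=0x5f r4=0xf3 r5=0x9c  N=0 Z=0
after  2: r0=0x25 r1=0x93 r2=0xcb r3=0x5f r4=0x6e r5=0x9c  N=0 Z=0
after  3: r0=0xfe r1=0x93 r2=0xcb r3=0x5f r4=0x6e r5=0x9c  N=1 Z=0
after  4: r0=0xfe r1=0x93 r2=0xff r3=0x5f r4=0x6e r5=0x9c  N=1 Z=0
-- IRQ taken; context saved, return-PC = 5 --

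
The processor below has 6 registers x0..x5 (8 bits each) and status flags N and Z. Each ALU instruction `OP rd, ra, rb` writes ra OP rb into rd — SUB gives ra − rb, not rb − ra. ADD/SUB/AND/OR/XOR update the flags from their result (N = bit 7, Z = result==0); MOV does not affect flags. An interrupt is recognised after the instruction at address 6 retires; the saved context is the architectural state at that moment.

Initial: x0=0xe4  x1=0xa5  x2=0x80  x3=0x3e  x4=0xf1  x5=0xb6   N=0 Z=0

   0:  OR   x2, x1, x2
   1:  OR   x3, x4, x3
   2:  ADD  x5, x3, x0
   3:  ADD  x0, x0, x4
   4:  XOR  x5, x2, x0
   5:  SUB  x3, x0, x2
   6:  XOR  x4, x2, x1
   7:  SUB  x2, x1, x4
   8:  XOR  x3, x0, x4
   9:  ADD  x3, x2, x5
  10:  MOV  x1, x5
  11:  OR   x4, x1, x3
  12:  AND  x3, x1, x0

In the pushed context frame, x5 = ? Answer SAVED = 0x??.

SAVED = 0x70

after  0: x0=0xe4 x1=0xa5 x2=0xa5 x3=0x3e x4=0xf1 x5=0xb6  N=1 Z=0
after  1: x0=0xe4 x1=0xa5 x2=0xa5 x3=0xff x4=0xf1 x5=0xb6  N=1 Z=0
after  2: x0=0xe4 x1=0xa5 x2=0xa5 x3=0xff x4=0xf1 x5=0xe3  N=1 Z=0
after  3: x0=0xd5 x1=0xa5 x2=0xa5 x3=0xff x4=0xf1 x5=0xe3  N=1 Z=0
after  4: x0=0xd5 x1=0xa5 x2=0xa5 x3=0xff x4=0xf1 x5=0x70  N=0 Z=0
after  5: x0=0xd5 x1=0xa5 x2=0xa5 x3=0x30 x4=0xf1 x5=0x70  N=0 Z=0
after  6: x0=0xd5 x1=0xa5 x2=0xa5 x3=0x30 x4=0x00 x5=0x70  N=0 Z=1
-- IRQ taken; context saved, return-PC = 7 --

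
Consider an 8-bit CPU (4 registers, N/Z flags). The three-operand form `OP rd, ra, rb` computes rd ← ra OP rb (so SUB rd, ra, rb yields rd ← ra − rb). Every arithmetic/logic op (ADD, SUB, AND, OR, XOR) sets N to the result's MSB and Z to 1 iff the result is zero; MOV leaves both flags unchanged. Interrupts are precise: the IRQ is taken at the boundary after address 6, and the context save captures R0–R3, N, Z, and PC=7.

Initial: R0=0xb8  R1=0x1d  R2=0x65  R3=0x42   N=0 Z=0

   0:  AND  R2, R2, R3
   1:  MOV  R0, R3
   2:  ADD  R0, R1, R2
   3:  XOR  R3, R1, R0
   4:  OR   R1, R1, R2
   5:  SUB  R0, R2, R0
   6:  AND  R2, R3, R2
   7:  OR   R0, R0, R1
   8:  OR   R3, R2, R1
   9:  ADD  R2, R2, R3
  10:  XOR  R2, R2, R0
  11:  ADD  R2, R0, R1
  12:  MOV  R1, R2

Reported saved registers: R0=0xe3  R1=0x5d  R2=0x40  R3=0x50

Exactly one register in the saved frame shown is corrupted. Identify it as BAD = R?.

BAD = R3

after  0: R0=0xb8 R1=0x1d R2=0x40 R3=0x42  N=0 Z=0
after  1: R0=0x42 R1=0x1d R2=0x40 R3=0x42  N=0 Z=0
after  2: R0=0x5d R1=0x1d R2=0x40 R3=0x42  N=0 Z=0
after  3: R0=0x5d R1=0x1d R2=0x40 R3=0x40  N=0 Z=0
after  4: R0=0x5d R1=0x5d R2=0x40 R3=0x40  N=0 Z=0
after  5: R0=0xe3 R1=0x5d R2=0x40 R3=0x40  N=1 Z=0
after  6: R0=0xe3 R1=0x5d R2=0x40 R3=0x40  N=0 Z=0
-- IRQ taken; context saved, return-PC = 7 --
mismatch: R3: reported 0x50 vs actual 0x40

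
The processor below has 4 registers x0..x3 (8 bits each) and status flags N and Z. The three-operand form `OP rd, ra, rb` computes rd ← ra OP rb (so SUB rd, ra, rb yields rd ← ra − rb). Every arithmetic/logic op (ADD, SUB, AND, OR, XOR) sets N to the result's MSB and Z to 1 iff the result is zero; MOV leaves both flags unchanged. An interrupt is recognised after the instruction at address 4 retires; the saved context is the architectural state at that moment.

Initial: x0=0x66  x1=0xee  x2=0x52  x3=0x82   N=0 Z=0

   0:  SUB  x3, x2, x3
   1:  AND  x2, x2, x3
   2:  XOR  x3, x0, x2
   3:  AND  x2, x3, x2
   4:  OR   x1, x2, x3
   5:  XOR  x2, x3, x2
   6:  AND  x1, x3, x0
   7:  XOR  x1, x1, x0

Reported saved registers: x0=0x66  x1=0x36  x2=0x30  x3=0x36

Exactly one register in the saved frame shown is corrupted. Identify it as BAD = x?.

after  0: x0=0x66 x1=0xee x2=0x52 x3=0xd0  N=1 Z=0
after  1: x0=0x66 x1=0xee x2=0x50 x3=0xd0  N=0 Z=0
after  2: x0=0x66 x1=0xee x2=0x50 x3=0x36  N=0 Z=0
after  3: x0=0x66 x1=0xee x2=0x10 x3=0x36  N=0 Z=0
after  4: x0=0x66 x1=0x36 x2=0x10 x3=0x36  N=0 Z=0
-- IRQ taken; context saved, return-PC = 5 --
mismatch: x2: reported 0x30 vs actual 0x10

BAD = x2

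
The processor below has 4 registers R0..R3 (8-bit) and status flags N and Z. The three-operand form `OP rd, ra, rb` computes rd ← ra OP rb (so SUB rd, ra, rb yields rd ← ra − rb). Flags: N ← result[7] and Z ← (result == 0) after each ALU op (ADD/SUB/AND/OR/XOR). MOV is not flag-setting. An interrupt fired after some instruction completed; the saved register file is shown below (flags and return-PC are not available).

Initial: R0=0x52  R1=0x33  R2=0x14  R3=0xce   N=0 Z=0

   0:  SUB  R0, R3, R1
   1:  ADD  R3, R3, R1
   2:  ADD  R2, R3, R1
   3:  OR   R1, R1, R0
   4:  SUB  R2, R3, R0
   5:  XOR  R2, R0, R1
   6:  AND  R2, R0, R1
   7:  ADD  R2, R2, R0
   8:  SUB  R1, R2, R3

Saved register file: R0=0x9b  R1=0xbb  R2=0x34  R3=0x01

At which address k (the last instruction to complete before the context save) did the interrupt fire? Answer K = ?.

after  0: R0=0x9b R1=0x33 R2=0x14 R3=0xce  N=1 Z=0
after  1: R0=0x9b R1=0x33 R2=0x14 R3=0x01  N=0 Z=0
after  2: R0=0x9b R1=0x33 R2=0x34 R3=0x01  N=0 Z=0
after  3: R0=0x9b R1=0xbb R2=0x34 R3=0x01  N=1 Z=0
-- IRQ taken; context saved, return-PC = 4 --

K = 3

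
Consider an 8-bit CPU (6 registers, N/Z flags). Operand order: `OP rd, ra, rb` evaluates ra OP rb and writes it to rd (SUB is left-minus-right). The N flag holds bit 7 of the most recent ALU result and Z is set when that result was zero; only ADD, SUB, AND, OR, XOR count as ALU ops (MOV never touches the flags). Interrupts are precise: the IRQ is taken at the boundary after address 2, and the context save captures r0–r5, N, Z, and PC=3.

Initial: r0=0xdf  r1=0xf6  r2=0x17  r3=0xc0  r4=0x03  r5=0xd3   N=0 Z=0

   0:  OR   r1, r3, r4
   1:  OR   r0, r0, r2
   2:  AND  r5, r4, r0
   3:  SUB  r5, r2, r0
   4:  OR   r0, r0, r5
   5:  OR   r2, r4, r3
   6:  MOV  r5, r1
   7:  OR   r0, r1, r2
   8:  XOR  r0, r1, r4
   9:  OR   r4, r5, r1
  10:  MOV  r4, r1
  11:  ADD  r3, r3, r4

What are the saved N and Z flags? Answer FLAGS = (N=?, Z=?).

FLAGS = (N=0, Z=0)

after  0: r0=0xdf r1=0xc3 r2=0x17 r3=0xc0 r4=0x03 r5=0xd3  N=1 Z=0
after  1: r0=0xdf r1=0xc3 r2=0x17 r3=0xc0 r4=0x03 r5=0xd3  N=1 Z=0
after  2: r0=0xdf r1=0xc3 r2=0x17 r3=0xc0 r4=0x03 r5=0x03  N=0 Z=0
-- IRQ taken; context saved, return-PC = 3 --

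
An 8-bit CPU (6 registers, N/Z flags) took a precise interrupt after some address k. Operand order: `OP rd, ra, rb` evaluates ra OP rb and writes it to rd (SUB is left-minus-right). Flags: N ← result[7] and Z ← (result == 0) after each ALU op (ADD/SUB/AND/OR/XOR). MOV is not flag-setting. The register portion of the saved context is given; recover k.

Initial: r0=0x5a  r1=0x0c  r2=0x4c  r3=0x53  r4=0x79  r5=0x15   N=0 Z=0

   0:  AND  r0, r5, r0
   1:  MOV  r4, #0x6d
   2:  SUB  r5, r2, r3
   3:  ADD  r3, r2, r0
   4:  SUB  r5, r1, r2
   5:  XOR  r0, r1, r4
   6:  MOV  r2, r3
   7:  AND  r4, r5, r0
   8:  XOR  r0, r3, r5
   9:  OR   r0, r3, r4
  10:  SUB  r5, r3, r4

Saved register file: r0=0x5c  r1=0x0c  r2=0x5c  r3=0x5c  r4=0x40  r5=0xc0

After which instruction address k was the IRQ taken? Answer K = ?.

after  0: r0=0x10 r1=0x0c r2=0x4c r3=0x53 r4=0x79 r5=0x15  N=0 Z=0
after  1: r0=0x10 r1=0x0c r2=0x4c r3=0x53 r4=0x6d r5=0x15  N=0 Z=0
after  2: r0=0x10 r1=0x0c r2=0x4c r3=0x53 r4=0x6d r5=0xf9  N=1 Z=0
after  3: r0=0x10 r1=0x0c r2=0x4c r3=0x5c r4=0x6d r5=0xf9  N=0 Z=0
after  4: r0=0x10 r1=0x0c r2=0x4c r3=0x5c r4=0x6d r5=0xc0  N=1 Z=0
after  5: r0=0x61 r1=0x0c r2=0x4c r3=0x5c r4=0x6d r5=0xc0  N=0 Z=0
after  6: r0=0x61 r1=0x0c r2=0x5c r3=0x5c r4=0x6d r5=0xc0  N=0 Z=0
after  7: r0=0x61 r1=0x0c r2=0x5c r3=0x5c r4=0x40 r5=0xc0  N=0 Z=0
after  8: r0=0x9c r1=0x0c r2=0x5c r3=0x5c r4=0x40 r5=0xc0  N=1 Z=0
after  9: r0=0x5c r1=0x0c r2=0x5c r3=0x5c r4=0x40 r5=0xc0  N=0 Z=0
-- IRQ taken; context saved, return-PC = 10 --

K = 9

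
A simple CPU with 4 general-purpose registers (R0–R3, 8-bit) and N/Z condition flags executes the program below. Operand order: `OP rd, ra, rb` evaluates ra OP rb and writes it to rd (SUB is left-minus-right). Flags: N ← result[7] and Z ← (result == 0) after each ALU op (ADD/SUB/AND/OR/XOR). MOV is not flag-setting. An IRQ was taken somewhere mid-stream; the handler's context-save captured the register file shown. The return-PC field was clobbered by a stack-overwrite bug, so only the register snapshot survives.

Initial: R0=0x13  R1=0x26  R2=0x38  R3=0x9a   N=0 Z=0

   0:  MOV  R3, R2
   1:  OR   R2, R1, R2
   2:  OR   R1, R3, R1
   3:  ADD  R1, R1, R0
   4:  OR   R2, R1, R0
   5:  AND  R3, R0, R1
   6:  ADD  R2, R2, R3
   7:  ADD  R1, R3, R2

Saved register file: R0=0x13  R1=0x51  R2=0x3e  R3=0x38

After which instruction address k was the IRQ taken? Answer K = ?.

after  0: R0=0x13 R1=0x26 R2=0x38 R3=0x38  N=0 Z=0
after  1: R0=0x13 R1=0x26 R2=0x3e R3=0x38  N=0 Z=0
after  2: R0=0x13 R1=0x3e R2=0x3e R3=0x38  N=0 Z=0
after  3: R0=0x13 R1=0x51 R2=0x3e R3=0x38  N=0 Z=0
-- IRQ taken; context saved, return-PC = 4 --

K = 3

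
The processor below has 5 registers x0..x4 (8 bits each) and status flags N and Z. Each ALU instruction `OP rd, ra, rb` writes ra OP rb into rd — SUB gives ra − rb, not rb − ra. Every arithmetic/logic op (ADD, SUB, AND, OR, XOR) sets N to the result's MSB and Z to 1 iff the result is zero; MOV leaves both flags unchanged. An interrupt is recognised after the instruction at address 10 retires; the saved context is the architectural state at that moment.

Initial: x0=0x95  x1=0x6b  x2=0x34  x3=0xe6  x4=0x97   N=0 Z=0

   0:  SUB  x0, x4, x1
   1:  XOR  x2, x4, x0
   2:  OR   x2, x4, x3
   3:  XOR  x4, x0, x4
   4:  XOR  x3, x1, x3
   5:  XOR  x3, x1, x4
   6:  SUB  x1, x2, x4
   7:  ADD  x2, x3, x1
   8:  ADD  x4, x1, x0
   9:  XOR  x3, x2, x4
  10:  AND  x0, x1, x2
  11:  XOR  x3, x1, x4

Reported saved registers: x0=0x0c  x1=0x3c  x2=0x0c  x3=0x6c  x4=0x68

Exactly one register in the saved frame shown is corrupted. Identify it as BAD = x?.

BAD = x3

after  0: x0=0x2c x1=0x6b x2=0x34 x3=0xe6 x4=0x97  N=0 Z=0
after  1: x0=0x2c x1=0x6b x2=0xbb x3=0xe6 x4=0x97  N=1 Z=0
after  2: x0=0x2c x1=0x6b x2=0xf7 x3=0xe6 x4=0x97  N=1 Z=0
after  3: x0=0x2c x1=0x6b x2=0xf7 x3=0xe6 x4=0xbb  N=1 Z=0
after  4: x0=0x2c x1=0x6b x2=0xf7 x3=0x8d x4=0xbb  N=1 Z=0
after  5: x0=0x2c x1=0x6b x2=0xf7 x3=0xd0 x4=0xbb  N=1 Z=0
after  6: x0=0x2c x1=0x3c x2=0xf7 x3=0xd0 x4=0xbb  N=0 Z=0
after  7: x0=0x2c x1=0x3c x2=0x0c x3=0xd0 x4=0xbb  N=0 Z=0
after  8: x0=0x2c x1=0x3c x2=0x0c x3=0xd0 x4=0x68  N=0 Z=0
after  9: x0=0x2c x1=0x3c x2=0x0c x3=0x64 x4=0x68  N=0 Z=0
after 10: x0=0x0c x1=0x3c x2=0x0c x3=0x64 x4=0x68  N=0 Z=0
-- IRQ taken; context saved, return-PC = 11 --
mismatch: x3: reported 0x6c vs actual 0x64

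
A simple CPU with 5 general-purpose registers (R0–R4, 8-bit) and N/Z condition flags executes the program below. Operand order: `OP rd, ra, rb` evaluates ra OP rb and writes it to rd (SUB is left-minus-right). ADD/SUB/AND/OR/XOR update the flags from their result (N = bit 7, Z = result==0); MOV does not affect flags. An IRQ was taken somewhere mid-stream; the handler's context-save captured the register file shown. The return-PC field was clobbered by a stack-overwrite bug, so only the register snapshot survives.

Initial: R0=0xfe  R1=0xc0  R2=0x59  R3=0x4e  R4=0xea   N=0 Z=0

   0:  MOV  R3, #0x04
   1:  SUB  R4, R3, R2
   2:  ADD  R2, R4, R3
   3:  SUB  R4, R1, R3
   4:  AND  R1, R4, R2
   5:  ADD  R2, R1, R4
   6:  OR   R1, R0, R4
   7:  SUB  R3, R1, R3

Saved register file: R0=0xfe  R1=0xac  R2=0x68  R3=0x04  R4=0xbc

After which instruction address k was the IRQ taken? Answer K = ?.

K = 5

after  0: R0=0xfe R1=0xc0 R2=0x59 R3=0x04 R4=0xea  N=0 Z=0
after  1: R0=0xfe R1=0xc0 R2=0x59 R3=0x04 R4=0xab  N=1 Z=0
after  2: R0=0xfe R1=0xc0 R2=0xaf R3=0x04 R4=0xab  N=1 Z=0
after  3: R0=0xfe R1=0xc0 R2=0xaf R3=0x04 R4=0xbc  N=1 Z=0
after  4: R0=0xfe R1=0xac R2=0xaf R3=0x04 R4=0xbc  N=1 Z=0
after  5: R0=0xfe R1=0xac R2=0x68 R3=0x04 R4=0xbc  N=0 Z=0
-- IRQ taken; context saved, return-PC = 6 --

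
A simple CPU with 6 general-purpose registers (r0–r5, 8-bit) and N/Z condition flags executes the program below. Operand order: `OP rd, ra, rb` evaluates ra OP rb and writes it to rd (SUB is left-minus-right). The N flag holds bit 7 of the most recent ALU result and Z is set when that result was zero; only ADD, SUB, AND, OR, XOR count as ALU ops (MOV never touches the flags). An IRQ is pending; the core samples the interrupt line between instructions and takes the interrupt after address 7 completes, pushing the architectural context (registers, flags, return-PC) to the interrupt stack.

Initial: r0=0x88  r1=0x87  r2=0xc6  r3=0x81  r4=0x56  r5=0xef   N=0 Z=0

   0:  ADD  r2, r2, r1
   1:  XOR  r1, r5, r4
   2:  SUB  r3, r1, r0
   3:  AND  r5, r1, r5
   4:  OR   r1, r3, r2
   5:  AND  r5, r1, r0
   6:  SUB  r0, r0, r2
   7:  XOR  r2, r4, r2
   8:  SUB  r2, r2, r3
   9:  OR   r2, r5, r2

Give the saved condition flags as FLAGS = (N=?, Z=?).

after  0: r0=0x88 r1=0x87 r2=0x4d r3=0x81 r4=0x56 r5=0xef  N=0 Z=0
after  1: r0=0x88 r1=0xb9 r2=0x4d r3=0x81 r4=0x56 r5=0xef  N=1 Z=0
after  2: r0=0x88 r1=0xb9 r2=0x4d r3=0x31 r4=0x56 r5=0xef  N=0 Z=0
after  3: r0=0x88 r1=0xb9 r2=0x4d r3=0x31 r4=0x56 r5=0xa9  N=1 Z=0
after  4: r0=0x88 r1=0x7d r2=0x4d r3=0x31 r4=0x56 r5=0xa9  N=0 Z=0
after  5: r0=0x88 r1=0x7d r2=0x4d r3=0x31 r4=0x56 r5=0x08  N=0 Z=0
after  6: r0=0x3b r1=0x7d r2=0x4d r3=0x31 r4=0x56 r5=0x08  N=0 Z=0
after  7: r0=0x3b r1=0x7d r2=0x1b r3=0x31 r4=0x56 r5=0x08  N=0 Z=0
-- IRQ taken; context saved, return-PC = 8 --

FLAGS = (N=0, Z=0)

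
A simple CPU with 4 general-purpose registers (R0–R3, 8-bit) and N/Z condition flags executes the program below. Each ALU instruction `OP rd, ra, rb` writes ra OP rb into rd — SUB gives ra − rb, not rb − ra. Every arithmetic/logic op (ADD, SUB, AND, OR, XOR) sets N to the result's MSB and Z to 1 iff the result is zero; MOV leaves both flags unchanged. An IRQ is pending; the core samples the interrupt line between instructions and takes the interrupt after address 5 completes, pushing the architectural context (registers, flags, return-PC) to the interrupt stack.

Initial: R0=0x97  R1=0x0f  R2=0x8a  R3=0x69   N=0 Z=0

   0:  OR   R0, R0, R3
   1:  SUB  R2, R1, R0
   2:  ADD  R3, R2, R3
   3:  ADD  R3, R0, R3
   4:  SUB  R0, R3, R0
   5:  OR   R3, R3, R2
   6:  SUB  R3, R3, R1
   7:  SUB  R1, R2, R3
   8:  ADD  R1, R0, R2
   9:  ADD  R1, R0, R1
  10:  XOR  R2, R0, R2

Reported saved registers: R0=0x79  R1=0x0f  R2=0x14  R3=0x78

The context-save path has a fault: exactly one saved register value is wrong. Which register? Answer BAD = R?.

after  0: R0=0xff R1=0x0f R2=0x8a R3=0x69  N=1 Z=0
after  1: R0=0xff R1=0x0f R2=0x10 R3=0x69  N=0 Z=0
after  2: R0=0xff R1=0x0f R2=0x10 R3=0x79  N=0 Z=0
after  3: R0=0xff R1=0x0f R2=0x10 R3=0x78  N=0 Z=0
after  4: R0=0x79 R1=0x0f R2=0x10 R3=0x78  N=0 Z=0
after  5: R0=0x79 R1=0x0f R2=0x10 R3=0x78  N=0 Z=0
-- IRQ taken; context saved, return-PC = 6 --
mismatch: R2: reported 0x14 vs actual 0x10

BAD = R2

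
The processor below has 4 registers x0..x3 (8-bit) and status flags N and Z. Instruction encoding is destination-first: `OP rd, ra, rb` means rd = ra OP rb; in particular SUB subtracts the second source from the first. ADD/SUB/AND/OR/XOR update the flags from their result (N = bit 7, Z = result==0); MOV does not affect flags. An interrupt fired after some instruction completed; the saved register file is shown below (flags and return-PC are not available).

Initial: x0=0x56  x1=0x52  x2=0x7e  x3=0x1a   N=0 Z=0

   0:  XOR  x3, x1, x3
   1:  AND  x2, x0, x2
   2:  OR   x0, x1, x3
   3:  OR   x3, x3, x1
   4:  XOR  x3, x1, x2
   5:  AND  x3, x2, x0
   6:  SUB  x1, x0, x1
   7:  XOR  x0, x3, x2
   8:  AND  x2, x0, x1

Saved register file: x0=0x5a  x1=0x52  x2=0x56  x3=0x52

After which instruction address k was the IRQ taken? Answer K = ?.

after  0: x0=0x56 x1=0x52 x2=0x7e x3=0x48  N=0 Z=0
after  1: x0=0x56 x1=0x52 x2=0x56 x3=0x48  N=0 Z=0
after  2: x0=0x5a x1=0x52 x2=0x56 x3=0x48  N=0 Z=0
after  3: x0=0x5a x1=0x52 x2=0x56 x3=0x5a  N=0 Z=0
after  4: x0=0x5a x1=0x52 x2=0x56 x3=0x04  N=0 Z=0
after  5: x0=0x5a x1=0x52 x2=0x56 x3=0x52  N=0 Z=0
-- IRQ taken; context saved, return-PC = 6 --

K = 5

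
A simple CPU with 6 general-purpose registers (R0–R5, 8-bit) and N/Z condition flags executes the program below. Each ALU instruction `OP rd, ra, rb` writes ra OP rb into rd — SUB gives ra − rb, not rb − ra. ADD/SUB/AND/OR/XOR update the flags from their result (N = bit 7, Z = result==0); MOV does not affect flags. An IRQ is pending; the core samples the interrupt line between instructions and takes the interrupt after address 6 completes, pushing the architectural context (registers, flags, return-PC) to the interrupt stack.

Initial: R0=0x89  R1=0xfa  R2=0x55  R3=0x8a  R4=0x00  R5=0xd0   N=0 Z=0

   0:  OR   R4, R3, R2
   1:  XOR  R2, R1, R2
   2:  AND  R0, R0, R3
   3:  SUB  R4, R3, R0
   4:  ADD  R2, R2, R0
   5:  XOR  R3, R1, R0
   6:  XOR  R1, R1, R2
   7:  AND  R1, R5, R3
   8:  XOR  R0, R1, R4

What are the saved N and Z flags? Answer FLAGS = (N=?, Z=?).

after  0: R0=0x89 R1=0xfa R2=0x55 R3=0x8a R4=0xdf R5=0xd0  N=1 Z=0
after  1: R0=0x89 R1=0xfa R2=0xaf R3=0x8a R4=0xdf R5=0xd0  N=1 Z=0
after  2: R0=0x88 R1=0xfa R2=0xaf R3=0x8a R4=0xdf R5=0xd0  N=1 Z=0
after  3: R0=0x88 R1=0xfa R2=0xaf R3=0x8a R4=0x02 R5=0xd0  N=0 Z=0
after  4: R0=0x88 R1=0xfa R2=0x37 R3=0x8a R4=0x02 R5=0xd0  N=0 Z=0
after  5: R0=0x88 R1=0xfa R2=0x37 R3=0x72 R4=0x02 R5=0xd0  N=0 Z=0
after  6: R0=0x88 R1=0xcd R2=0x37 R3=0x72 R4=0x02 R5=0xd0  N=1 Z=0
-- IRQ taken; context saved, return-PC = 7 --

FLAGS = (N=1, Z=0)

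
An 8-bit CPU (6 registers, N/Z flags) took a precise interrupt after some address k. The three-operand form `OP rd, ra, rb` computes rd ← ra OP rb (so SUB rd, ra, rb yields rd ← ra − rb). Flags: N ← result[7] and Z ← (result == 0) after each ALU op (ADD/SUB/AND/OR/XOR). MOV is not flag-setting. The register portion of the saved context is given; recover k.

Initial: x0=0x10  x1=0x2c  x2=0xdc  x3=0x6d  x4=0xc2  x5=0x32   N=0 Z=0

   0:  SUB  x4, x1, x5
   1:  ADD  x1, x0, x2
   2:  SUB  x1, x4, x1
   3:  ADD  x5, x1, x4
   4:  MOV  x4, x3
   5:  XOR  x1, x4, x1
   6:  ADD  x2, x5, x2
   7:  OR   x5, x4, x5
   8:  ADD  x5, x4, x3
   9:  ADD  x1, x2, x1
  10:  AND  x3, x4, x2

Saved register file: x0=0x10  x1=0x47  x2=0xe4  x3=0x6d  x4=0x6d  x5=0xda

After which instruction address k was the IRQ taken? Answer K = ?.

after  0: x0=0x10 x1=0x2c x2=0xdc x3=0x6d x4=0xfa x5=0x32  N=1 Z=0
after  1: x0=0x10 x1=0xec x2=0xdc x3=0x6d x4=0xfa x5=0x32  N=1 Z=0
after  2: x0=0x10 x1=0x0e x2=0xdc x3=0x6d x4=0xfa x5=0x32  N=0 Z=0
after  3: x0=0x10 x1=0x0e x2=0xdc x3=0x6d x4=0xfa x5=0x08  N=0 Z=0
after  4: x0=0x10 x1=0x0e x2=0xdc x3=0x6d x4=0x6d x5=0x08  N=0 Z=0
after  5: x0=0x10 x1=0x63 x2=0xdc x3=0x6d x4=0x6d x5=0x08  N=0 Z=0
after  6: x0=0x10 x1=0x63 x2=0xe4 x3=0x6d x4=0x6d x5=0x08  N=1 Z=0
after  7: x0=0x10 x1=0x63 x2=0xe4 x3=0x6d x4=0x6d x5=0x6d  N=0 Z=0
after  8: x0=0x10 x1=0x63 x2=0xe4 x3=0x6d x4=0x6d x5=0xda  N=1 Z=0
after  9: x0=0x10 x1=0x47 x2=0xe4 x3=0x6d x4=0x6d x5=0xda  N=0 Z=0
-- IRQ taken; context saved, return-PC = 10 --

K = 9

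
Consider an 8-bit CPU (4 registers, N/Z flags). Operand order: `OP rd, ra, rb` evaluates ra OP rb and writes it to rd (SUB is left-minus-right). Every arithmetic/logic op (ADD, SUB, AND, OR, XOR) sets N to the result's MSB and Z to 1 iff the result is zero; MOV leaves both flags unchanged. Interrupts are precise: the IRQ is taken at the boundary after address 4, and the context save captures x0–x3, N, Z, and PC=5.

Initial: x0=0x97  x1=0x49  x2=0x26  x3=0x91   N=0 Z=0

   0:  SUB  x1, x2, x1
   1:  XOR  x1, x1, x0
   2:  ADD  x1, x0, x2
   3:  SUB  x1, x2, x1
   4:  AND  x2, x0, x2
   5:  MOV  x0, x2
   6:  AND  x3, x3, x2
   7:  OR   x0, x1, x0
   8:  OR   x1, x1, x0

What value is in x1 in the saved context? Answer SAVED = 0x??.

SAVED = 0x69

after  0: x0=0x97 x1=0xdd x2=0x26 x3=0x91  N=1 Z=0
after  1: x0=0x97 x1=0x4a x2=0x26 x3=0x91  N=0 Z=0
after  2: x0=0x97 x1=0xbd x2=0x26 x3=0x91  N=1 Z=0
after  3: x0=0x97 x1=0x69 x2=0x26 x3=0x91  N=0 Z=0
after  4: x0=0x97 x1=0x69 x2=0x06 x3=0x91  N=0 Z=0
-- IRQ taken; context saved, return-PC = 5 --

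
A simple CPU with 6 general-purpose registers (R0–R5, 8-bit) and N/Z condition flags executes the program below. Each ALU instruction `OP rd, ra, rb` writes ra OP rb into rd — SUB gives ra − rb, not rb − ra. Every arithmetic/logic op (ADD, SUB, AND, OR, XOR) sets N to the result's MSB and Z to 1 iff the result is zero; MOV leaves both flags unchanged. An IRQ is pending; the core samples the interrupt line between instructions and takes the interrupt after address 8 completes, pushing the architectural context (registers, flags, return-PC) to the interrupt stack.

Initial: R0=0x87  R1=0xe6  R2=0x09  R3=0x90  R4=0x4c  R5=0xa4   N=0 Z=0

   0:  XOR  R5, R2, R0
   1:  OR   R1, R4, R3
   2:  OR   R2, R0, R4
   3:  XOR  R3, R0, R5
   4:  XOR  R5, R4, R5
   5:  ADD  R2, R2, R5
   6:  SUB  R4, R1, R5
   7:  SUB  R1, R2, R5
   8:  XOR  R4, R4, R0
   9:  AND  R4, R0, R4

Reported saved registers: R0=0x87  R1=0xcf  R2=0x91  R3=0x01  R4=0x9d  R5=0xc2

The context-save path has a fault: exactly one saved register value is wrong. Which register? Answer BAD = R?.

after  0: R0=0x87 R1=0xe6 R2=0x09 R3=0x90 R4=0x4c R5=0x8e  N=1 Z=0
after  1: R0=0x87 R1=0xdc R2=0x09 R3=0x90 R4=0x4c R5=0x8e  N=1 Z=0
after  2: R0=0x87 R1=0xdc R2=0xcf R3=0x90 R4=0x4c R5=0x8e  N=1 Z=0
after  3: R0=0x87 R1=0xdc R2=0xcf R3=0x09 R4=0x4c R5=0x8e  N=0 Z=0
after  4: R0=0x87 R1=0xdc R2=0xcf R3=0x09 R4=0x4c R5=0xc2  N=1 Z=0
after  5: R0=0x87 R1=0xdc R2=0x91 R3=0x09 R4=0x4c R5=0xc2  N=1 Z=0
after  6: R0=0x87 R1=0xdc R2=0x91 R3=0x09 R4=0x1a R5=0xc2  N=0 Z=0
after  7: R0=0x87 R1=0xcf R2=0x91 R3=0x09 R4=0x1a R5=0xc2  N=1 Z=0
after  8: R0=0x87 R1=0xcf R2=0x91 R3=0x09 R4=0x9d R5=0xc2  N=1 Z=0
-- IRQ taken; context saved, return-PC = 9 --
mismatch: R3: reported 0x01 vs actual 0x09

BAD = R3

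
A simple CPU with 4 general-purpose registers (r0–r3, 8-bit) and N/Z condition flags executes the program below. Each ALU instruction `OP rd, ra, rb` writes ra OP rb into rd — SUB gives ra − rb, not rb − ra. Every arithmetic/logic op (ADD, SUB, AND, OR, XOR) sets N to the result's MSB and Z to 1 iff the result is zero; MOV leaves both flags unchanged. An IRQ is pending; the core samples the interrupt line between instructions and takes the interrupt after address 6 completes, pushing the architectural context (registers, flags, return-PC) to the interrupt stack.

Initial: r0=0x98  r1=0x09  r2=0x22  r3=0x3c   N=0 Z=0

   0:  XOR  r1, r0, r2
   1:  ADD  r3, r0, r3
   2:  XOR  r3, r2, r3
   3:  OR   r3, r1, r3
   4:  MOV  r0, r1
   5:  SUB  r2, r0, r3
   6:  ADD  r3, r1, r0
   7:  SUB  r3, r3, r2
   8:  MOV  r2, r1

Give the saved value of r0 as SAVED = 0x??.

SAVED = 0xba

after  0: r0=0x98 r1=0xba r2=0x22 r3=0x3c  N=1 Z=0
after  1: r0=0x98 r1=0xba r2=0x22 r3=0xd4  N=1 Z=0
after  2: r0=0x98 r1=0xba r2=0x22 r3=0xf6  N=1 Z=0
after  3: r0=0x98 r1=0xba r2=0x22 r3=0xfe  N=1 Z=0
after  4: r0=0xba r1=0xba r2=0x22 r3=0xfe  N=1 Z=0
after  5: r0=0xba r1=0xba r2=0xbc r3=0xfe  N=1 Z=0
after  6: r0=0xba r1=0xba r2=0xbc r3=0x74  N=0 Z=0
-- IRQ taken; context saved, return-PC = 7 --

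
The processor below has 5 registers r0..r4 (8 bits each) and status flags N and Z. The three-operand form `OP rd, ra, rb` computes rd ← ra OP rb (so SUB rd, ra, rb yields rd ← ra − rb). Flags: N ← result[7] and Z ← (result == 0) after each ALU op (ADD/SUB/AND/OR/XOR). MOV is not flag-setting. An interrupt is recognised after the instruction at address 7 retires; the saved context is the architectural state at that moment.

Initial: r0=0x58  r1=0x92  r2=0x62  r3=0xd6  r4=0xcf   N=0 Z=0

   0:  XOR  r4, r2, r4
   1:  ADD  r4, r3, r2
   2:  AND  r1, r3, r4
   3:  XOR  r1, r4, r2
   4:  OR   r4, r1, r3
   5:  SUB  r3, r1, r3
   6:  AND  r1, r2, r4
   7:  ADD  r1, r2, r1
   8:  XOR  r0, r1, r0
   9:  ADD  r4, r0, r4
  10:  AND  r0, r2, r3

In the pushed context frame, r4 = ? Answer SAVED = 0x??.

SAVED = 0xde

after  0: r0=0x58 r1=0x92 r2=0x62 r3=0xd6 r4=0xad  N=1 Z=0
after  1: r0=0x58 r1=0x92 r2=0x62 r3=0xd6 r4=0x38  N=0 Z=0
after  2: r0=0x58 r1=0x10 r2=0x62 r3=0xd6 r4=0x38  N=0 Z=0
after  3: r0=0x58 r1=0x5a r2=0x62 r3=0xd6 r4=0x38  N=0 Z=0
after  4: r0=0x58 r1=0x5a r2=0x62 r3=0xd6 r4=0xde  N=1 Z=0
after  5: r0=0x58 r1=0x5a r2=0x62 r3=0x84 r4=0xde  N=1 Z=0
after  6: r0=0x58 r1=0x42 r2=0x62 r3=0x84 r4=0xde  N=0 Z=0
after  7: r0=0x58 r1=0xa4 r2=0x62 r3=0x84 r4=0xde  N=1 Z=0
-- IRQ taken; context saved, return-PC = 8 --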